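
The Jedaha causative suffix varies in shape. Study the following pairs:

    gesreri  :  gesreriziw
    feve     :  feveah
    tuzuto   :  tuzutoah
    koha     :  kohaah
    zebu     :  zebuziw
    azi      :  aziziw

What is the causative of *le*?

Looking at the last vowel of each stem: -ziw when the last vowel of the stem is a high vowel (*gesreri*, *zebu*, *azi*); -ah when the last vowel of the stem is a non-high vowel (*feve*, *tuzuto*, *koha*).
*le*: last vowel = /e/, a non-high vowel → -ah → *leah*.

leah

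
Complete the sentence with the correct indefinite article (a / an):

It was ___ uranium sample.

The indefinite article is chosen by the initial *sound* of the following word, not its spelling.
*uranium* begins with the sound /jʊ/ (u pronounced /jʊ/) — a consonant sound.
So the article is *a*: It was a uranium sample.

a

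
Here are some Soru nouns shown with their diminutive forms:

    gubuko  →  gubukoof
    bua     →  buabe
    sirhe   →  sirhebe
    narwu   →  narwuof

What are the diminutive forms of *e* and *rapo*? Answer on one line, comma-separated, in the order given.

The pattern is rounding harmony: -of when the last vowel of the stem is a rounded vowel (*gubuko*, *narwu*); -be when the last vowel of the stem is an unrounded vowel (*bua*, *sirhe*).
Since the last vowel of *e* is /e/ (an unrounded vowel), it takes -be, giving *ebe*.
The last vowel of *rapo* is /o/, which is a rounded vowel, so the suffix is -of, giving *rapoof*.

ebe, rapoof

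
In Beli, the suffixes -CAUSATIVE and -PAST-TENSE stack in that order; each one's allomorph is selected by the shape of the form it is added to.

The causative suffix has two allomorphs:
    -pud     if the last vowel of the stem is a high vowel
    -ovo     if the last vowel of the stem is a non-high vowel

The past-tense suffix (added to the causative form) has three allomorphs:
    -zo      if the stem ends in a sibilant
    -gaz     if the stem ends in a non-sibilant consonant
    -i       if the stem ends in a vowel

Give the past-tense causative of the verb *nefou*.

nefoupudgaz

*nefou* — last vowel /u/ (a high vowel) → -pud → *nefoupud*.
The causative form *nefoupud* — final sound /d/ (a non-sibilant consonant) → -gaz → *nefoupudgaz*.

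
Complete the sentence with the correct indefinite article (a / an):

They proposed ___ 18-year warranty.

an

The indefinite article is chosen by the initial *sound* of the following word, not its spelling.
The number *18* is spoken "eighteen", beginning with /ˌeɪˈtiːn/ — a vowel sound.
So the article is *an*: They proposed an 18-year warranty.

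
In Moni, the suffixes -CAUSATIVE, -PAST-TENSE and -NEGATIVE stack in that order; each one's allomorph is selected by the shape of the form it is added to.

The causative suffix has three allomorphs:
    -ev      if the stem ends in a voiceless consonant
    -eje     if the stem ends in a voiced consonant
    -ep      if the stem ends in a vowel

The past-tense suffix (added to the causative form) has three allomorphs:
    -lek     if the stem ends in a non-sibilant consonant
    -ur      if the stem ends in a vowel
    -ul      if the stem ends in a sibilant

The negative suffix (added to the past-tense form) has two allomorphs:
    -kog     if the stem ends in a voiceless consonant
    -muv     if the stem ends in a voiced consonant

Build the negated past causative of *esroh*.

esrohevlekkog

Since the final sound of *esroh* is /h/ (a voiceless consonant), it takes -ev, giving *esrohev*.
The causative form *esrohev*: final sound = /v/, a non-sibilant consonant → -lek → *esrohevlek*.
The past-tense form *esrohevlek* — final consonant /k/ (voiceless) → -kog → *esrohevlekkog*.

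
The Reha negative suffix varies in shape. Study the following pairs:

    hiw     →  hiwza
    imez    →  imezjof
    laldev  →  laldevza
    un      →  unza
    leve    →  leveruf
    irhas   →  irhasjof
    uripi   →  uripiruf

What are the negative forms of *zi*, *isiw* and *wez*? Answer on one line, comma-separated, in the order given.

ziruf, isiwza, wezjof

The pattern is sibilance of the final sound: -jof when the stem ends in a sibilant (*imez*, *irhas*); -za when the stem ends in a non-sibilant consonant (*hiw*, *laldev*, *un*); -ruf when the stem ends in a vowel (*leve*, *uripi*).
*zi*: final sound = /i/, a vowel → -ruf → *ziruf*.
The final sound of *isiw* is /w/, which is a non-sibilant consonant, so the suffix is -za, giving *isiwza*.
*wez*: final sound = /z/, a sibilant → -jof → *wezjof*.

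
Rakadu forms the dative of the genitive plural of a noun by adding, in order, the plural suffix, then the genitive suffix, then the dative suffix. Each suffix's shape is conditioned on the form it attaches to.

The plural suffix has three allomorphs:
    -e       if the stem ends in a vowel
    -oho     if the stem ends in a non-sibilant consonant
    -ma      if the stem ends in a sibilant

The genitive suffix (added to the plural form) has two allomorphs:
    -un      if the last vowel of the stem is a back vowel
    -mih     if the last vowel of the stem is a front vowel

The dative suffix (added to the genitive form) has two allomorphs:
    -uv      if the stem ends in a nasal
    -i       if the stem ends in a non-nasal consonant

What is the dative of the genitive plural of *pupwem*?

pupwemohounuv

The final sound of *pupwem* is /m/, which is a non-sibilant consonant, so the plural suffix is -oho, giving *pupwemoho*.
The plural form *pupwemoho* — last vowel /o/ (a back vowel) → -un → *pupwemohoun*.
The genitive form *pupwemohoun* — final consonant /n/ (a nasal) → -uv → *pupwemohounuv*.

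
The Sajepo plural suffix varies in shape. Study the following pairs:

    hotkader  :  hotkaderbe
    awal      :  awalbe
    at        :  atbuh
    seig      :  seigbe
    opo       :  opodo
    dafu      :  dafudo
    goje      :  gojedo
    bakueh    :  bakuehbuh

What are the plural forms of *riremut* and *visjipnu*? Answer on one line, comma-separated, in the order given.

riremutbuh, visjipnudo

The pattern is voicing of the final sound: -buh when the stem ends in a voiceless consonant (*at*, *bakueh*); -be when the stem ends in a voiced consonant (*hotkader*, *awal*, *seig*); -do when the stem ends in a vowel (*opo*, *dafu*, *goje*).
*riremut*: final sound = /t/, a voiceless consonant → -buh → *riremutbuh*.
*visjipnu* — final sound /u/ (a vowel) → -do → *visjipnudo*.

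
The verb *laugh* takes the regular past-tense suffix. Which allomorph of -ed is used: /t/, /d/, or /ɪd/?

The stem *laugh* ends in a voiceless consonant other than /t/.
The -ed suffix is realized as /ɪd/ after /t, d/; as /t/ after other voiceless consonants; and as /d/ after other voiced sounds.
So -ed on *laugh* is pronounced /t/.

/t/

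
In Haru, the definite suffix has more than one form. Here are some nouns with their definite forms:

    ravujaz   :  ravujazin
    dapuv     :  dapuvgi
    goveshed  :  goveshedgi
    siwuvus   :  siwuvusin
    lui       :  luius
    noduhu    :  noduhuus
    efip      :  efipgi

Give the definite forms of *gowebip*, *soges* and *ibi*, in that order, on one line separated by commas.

The suffix is conditioned by the final sound: -in when the stem ends in a sibilant (*ravujaz*, *siwuvus*); -gi when the stem ends in a non-sibilant consonant (*dapuv*, *goveshed*, *efip*); -us when the stem ends in a vowel (*lui*, *noduhu*).
Since the final sound of *gowebip* is /p/ (a non-sibilant consonant), it takes -gi, giving *gowebipgi*.
The final sound of *soges* is /s/, which is a sibilant, so the suffix is -in, giving *sogesin*.
*ibi* — final sound /i/ (a vowel) → -us → *ibius*.

gowebipgi, sogesin, ibius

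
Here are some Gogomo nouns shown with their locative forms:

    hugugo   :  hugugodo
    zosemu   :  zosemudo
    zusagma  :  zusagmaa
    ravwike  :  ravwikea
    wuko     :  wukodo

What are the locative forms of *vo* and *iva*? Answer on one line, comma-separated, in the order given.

The suffix is conditioned by the last vowel: -do when the last vowel of the stem is a rounded vowel (*hugugo*, *zosemu*, *wuko*); -a when the last vowel of the stem is an unrounded vowel (*zusagma*, *ravwike*).
*vo* — last vowel /o/ (a rounded vowel) → -do → *vodo*.
*iva* — last vowel /a/ (an unrounded vowel) → -a → *ivaa*.

vodo, ivaa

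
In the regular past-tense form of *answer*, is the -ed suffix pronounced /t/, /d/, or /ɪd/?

The stem *answer* ends in a voiced sound other than /d/.
The -ed suffix is realized as /ɪd/ after /t, d/; as /t/ after other voiceless consonants; and as /d/ after other voiced sounds.
So -ed on *answer* is pronounced /d/.

/d/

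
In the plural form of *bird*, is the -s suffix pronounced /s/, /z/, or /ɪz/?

/z/

The stem *bird* ends in a voiced non-sibilant sound.
The plural suffix surfaces as /ɪz/ after sibilants, /s/ after other voiceless consonants, and /z/ after other voiced sounds.
So the plural -s on *bird* is pronounced /z/.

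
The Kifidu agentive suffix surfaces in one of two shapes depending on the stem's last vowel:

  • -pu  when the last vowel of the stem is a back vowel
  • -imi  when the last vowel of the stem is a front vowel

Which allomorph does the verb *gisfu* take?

*gisfu*: last vowel = /u/, a back vowel → -pu.

-pu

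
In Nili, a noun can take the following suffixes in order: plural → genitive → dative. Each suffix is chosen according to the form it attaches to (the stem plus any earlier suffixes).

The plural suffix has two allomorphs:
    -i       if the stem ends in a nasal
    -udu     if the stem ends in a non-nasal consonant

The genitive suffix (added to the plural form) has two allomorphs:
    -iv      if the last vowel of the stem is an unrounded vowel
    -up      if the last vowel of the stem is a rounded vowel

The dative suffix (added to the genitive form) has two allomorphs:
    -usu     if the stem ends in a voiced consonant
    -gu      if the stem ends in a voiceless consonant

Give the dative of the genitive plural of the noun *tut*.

tutuduupgu

The final consonant of *tut* is /t/, which is non-nasal, so the plural suffix is -udu, giving *tutudu*.
The plural form *tutudu* — last vowel /u/ (a rounded vowel) → -up → *tutuduup*.
Since the final consonant of the genitive form *tutuduup* is /p/ (voiceless), it takes -gu, giving *tutuduupgu*.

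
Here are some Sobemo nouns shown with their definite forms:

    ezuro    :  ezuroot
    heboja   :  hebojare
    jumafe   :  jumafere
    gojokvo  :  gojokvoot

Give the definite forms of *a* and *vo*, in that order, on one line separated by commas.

are, voot

The suffix is conditioned by the last vowel: -ot when the last vowel of the stem is a rounded vowel (*ezuro*, *gojokvo*); -re when the last vowel of the stem is an unrounded vowel (*heboja*, *jumafe*).
The last vowel of *a* is /a/, which is an unrounded vowel, so the suffix is -re, giving *are*.
The last vowel of *vo* is /o/, which is a rounded vowel, so the suffix is -ot, giving *voot*.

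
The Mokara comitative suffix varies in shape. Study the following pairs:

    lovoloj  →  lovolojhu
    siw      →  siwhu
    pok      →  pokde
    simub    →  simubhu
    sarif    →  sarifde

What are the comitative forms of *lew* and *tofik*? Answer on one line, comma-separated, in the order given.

The alternation tracks the final consonant of the stem — -de when the stem ends in a voiceless consonant (*pok*, *sarif*); -hu when the stem ends in a voiced consonant (*lovoloj*, *siw*, *simub*).
Since the final consonant of *lew* is /w/ (voiced), it takes -hu, giving *lewhu*.
*tofik* — final consonant /k/ (voiceless) → -de → *tofikde*.

lewhu, tofikde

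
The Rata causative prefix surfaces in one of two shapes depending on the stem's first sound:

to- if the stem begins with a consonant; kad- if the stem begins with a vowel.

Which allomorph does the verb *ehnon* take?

kad-

*ehnon* — first sound /e/ (a vowel) → kad-.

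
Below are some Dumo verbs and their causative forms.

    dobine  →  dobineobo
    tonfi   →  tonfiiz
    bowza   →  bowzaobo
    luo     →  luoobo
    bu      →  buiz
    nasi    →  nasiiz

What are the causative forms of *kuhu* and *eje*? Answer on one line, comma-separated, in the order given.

kuhuiz, ejeobo

The pattern is height harmony: -iz when the last vowel of the stem is a high vowel (*tonfi*, *bu*, *nasi*); -obo when the last vowel of the stem is a non-high vowel (*dobine*, *bowza*, *luo*).
*kuhu* — last vowel /u/ (a high vowel) → -iz → *kuhuiz*.
*eje* — last vowel /e/ (a non-high vowel) → -obo → *ejeobo*.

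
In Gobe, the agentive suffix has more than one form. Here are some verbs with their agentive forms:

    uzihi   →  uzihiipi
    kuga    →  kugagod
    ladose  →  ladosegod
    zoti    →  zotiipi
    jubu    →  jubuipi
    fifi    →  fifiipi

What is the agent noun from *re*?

regod

The pattern is height harmony: -ipi when the last vowel of the stem is a high vowel (*uzihi*, *zoti*, *jubu*, *fifi*); -god when the last vowel of the stem is a non-high vowel (*kuga*, *ladose*).
Since the last vowel of *re* is /e/ (a non-high vowel), it takes -god, giving *regod*.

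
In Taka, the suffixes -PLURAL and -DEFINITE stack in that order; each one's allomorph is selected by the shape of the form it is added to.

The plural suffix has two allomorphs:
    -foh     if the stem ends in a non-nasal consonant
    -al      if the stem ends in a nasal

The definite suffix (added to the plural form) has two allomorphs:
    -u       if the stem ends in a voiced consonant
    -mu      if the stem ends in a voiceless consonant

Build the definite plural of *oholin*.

*oholin* — final consonant /n/ (a nasal) → -al → *oholinal*.
The plural form *oholinal* — final consonant /l/ (voiced) → -u → *oholinalu*.

oholinalu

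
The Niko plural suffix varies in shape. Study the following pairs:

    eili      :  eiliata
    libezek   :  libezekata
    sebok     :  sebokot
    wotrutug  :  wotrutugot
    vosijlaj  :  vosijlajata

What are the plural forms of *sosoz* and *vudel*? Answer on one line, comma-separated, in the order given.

sosozot, vudelata

The pattern is rounding harmony: -ot when the last vowel of the stem is a rounded vowel (*sebok*, *wotrutug*); -ata when the last vowel of the stem is an unrounded vowel (*eili*, *libezek*, *vosijlaj*).
Since the last vowel of *sosoz* is /o/ (a rounded vowel), it takes -ot, giving *sosozot*.
*vudel* — last vowel /e/ (an unrounded vowel) → -ata → *vudelata*.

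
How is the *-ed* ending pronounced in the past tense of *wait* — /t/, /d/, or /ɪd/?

/ɪd/

The stem *wait* ends in /t/ or /d/.
The -ed suffix is realized as /ɪd/ after /t, d/; as /t/ after other voiceless consonants; and as /d/ after other voiced sounds.
So -ed on *wait* is pronounced /ɪd/.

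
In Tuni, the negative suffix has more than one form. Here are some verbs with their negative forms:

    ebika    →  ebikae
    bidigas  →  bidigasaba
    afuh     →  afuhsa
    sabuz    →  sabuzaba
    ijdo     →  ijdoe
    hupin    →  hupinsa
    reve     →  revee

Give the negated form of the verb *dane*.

danee

The suffix is conditioned by the final sound: -aba when the stem ends in a sibilant (*bidigas*, *sabuz*); -sa when the stem ends in a non-sibilant consonant (*afuh*, *hupin*); -e when the stem ends in a vowel (*ebika*, *ijdo*, *reve*).
*dane*: final sound = /e/, a vowel → -e → *danee*.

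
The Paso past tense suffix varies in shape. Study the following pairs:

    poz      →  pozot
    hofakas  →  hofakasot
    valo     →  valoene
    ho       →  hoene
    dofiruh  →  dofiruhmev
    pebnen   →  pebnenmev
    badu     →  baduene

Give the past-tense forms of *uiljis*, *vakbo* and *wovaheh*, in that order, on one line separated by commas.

The pattern is sibilance of the final sound: -ot when the stem ends in a sibilant (*poz*, *hofakas*); -mev when the stem ends in a non-sibilant consonant (*dofiruh*, *pebnen*); -ene when the stem ends in a vowel (*valo*, *ho*, *badu*).
Since the final sound of *uiljis* is /s/ (a sibilant), it takes -ot, giving *uiljisot*.
The final sound of *vakbo* is /o/, which is a vowel, so the suffix is -ene, giving *vakboene*.
*wovaheh*: final sound = /h/, a non-sibilant consonant → -mev → *wovahehmev*.

uiljisot, vakboene, wovahehmev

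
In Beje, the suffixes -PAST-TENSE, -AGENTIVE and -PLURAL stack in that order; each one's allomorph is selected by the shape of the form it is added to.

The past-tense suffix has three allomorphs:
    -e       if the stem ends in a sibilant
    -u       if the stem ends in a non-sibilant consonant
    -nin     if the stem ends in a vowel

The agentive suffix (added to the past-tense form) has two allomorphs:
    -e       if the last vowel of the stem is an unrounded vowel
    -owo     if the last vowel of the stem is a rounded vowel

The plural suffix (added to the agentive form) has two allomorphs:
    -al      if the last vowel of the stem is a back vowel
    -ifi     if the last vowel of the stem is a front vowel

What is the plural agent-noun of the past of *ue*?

Since the final sound of *ue* is /e/ (a vowel), it takes -nin, giving *uenin*.
The past-tense form *uenin* — last vowel /i/ (an unrounded vowel) → -e → *uenine*.
The agentive form *uenine*: last vowel = /e/, a front vowel → -ifi → *uenineifi*.

uenineifi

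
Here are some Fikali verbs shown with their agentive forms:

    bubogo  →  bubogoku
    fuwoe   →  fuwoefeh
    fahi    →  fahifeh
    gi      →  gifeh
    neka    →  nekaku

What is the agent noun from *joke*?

The suffix is conditioned by the last vowel: -feh when the last vowel of the stem is a front vowel (*fuwoe*, *fahi*, *gi*); -ku when the last vowel of the stem is a back vowel (*bubogo*, *neka*).
*joke*: last vowel = /e/, a front vowel → -feh → *jokefeh*.

jokefeh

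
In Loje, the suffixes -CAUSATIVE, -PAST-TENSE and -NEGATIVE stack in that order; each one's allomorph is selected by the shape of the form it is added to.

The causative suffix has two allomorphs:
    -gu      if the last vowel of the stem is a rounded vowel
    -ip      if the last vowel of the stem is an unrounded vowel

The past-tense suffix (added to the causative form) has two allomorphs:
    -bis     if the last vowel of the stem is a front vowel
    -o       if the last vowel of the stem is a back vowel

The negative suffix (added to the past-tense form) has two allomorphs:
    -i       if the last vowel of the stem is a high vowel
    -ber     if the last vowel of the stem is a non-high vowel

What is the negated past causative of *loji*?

lojiipbisi

The last vowel of *loji* is /i/, which is an unrounded vowel, so the causative suffix is -ip, giving *lojiip*.
The last vowel of the causative form *lojiip* is /i/, which is a front vowel, so the past-tense suffix is -bis, giving *lojiipbis*.
The last vowel of the past-tense form *lojiipbis* is /i/, which is a high vowel, so the negative suffix is -i, giving *lojiipbisi*.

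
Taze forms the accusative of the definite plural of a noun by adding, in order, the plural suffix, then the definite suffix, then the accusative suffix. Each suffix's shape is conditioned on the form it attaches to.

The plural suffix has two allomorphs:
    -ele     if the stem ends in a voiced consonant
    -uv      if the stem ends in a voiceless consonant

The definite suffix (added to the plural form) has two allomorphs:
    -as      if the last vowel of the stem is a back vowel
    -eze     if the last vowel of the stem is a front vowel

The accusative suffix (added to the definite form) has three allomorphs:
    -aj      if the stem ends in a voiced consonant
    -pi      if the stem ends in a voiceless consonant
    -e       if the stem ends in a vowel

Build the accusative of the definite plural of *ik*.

ikuvaspi

*ik* — final consonant /k/ (voiceless) → -uv → *ikuv*.
Since the last vowel of the plural form *ikuv* is /u/ (a back vowel), it takes -as, giving *ikuvas*.
The final sound of the definite form *ikuvas* is /s/, which is a voiceless consonant, so the accusative suffix is -pi, giving *ikuvaspi*.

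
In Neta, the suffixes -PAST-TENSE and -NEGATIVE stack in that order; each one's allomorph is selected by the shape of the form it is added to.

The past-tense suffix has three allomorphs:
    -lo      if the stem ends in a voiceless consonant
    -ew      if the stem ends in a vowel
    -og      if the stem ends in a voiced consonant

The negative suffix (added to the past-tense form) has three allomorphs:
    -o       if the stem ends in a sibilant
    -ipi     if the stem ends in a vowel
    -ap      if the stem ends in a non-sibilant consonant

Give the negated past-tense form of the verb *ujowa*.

The final sound of *ujowa* is /a/, which is a vowel, so the past-tense suffix is -ew, giving *ujowaew*.
Since the final sound of the past-tense form *ujowaew* is /w/ (a non-sibilant consonant), it takes -ap, giving *ujowaewap*.

ujowaewap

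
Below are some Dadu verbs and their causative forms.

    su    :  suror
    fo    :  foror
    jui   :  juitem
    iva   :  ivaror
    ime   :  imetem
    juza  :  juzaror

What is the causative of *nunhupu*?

The suffix is conditioned by the last vowel: -tem when the last vowel of the stem is a front vowel (*jui*, *ime*); -ror when the last vowel of the stem is a back vowel (*su*, *fo*, *iva*, *juza*).
Since the last vowel of *nunhupu* is /u/ (a back vowel), it takes -ror, giving *nunhupuror*.

nunhupuror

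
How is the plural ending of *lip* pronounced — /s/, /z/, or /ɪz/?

The stem *lip* ends in a voiceless non-sibilant consonant.
The plural suffix surfaces as /ɪz/ after sibilants, /s/ after other voiceless consonants, and /z/ after other voiced sounds.
So the plural -s on *lip* is pronounced /s/.

/s/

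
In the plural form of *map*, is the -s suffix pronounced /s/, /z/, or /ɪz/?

The stem *map* ends in a voiceless non-sibilant consonant.
The plural suffix surfaces as /ɪz/ after sibilants, /s/ after other voiceless consonants, and /z/ after other voiced sounds.
So the plural -s on *map* is pronounced /s/.

/s/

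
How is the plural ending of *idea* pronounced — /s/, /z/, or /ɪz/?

/z/

The stem *idea* ends in a voiced non-sibilant sound.
The plural suffix surfaces as /ɪz/ after sibilants, /s/ after other voiceless consonants, and /z/ after other voiced sounds.
So the plural -s on *idea* is pronounced /z/.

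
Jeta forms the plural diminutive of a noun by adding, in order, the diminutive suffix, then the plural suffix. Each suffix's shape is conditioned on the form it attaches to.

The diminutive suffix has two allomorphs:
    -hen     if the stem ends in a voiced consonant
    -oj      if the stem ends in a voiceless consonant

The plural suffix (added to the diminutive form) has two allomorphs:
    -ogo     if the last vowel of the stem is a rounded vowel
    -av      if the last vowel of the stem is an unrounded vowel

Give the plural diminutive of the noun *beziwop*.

*beziwop* — final consonant /p/ (voiceless) → -oj → *beziwopoj*.
Since the last vowel of the diminutive form *beziwopoj* is /o/ (a rounded vowel), it takes -ogo, giving *beziwopojogo*.

beziwopojogo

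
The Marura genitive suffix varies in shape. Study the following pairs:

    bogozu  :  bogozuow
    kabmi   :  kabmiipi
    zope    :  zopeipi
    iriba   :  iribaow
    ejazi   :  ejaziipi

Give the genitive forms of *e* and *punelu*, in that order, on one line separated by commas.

The pattern is front/back vowel harmony: -ipi when the last vowel of the stem is a front vowel (*kabmi*, *zope*, *ejazi*); -ow when the last vowel of the stem is a back vowel (*bogozu*, *iriba*).
The last vowel of *e* is /e/, which is a front vowel, so the suffix is -ipi, giving *eipi*.
Since the last vowel of *punelu* is /u/ (a back vowel), it takes -ow, giving *puneluow*.

eipi, puneluow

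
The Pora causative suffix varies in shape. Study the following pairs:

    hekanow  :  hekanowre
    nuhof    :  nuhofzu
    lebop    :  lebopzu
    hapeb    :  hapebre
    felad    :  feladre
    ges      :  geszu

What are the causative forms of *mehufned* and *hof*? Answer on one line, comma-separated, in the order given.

mehufnedre, hofzu

The suffix is conditioned by the final consonant: -zu when the stem ends in a voiceless consonant (*nuhof*, *lebop*, *ges*); -re when the stem ends in a voiced consonant (*hekanow*, *hapeb*, *felad*).
The final consonant of *mehufned* is /d/, which is voiced, so the suffix is -re, giving *mehufnedre*.
Since the final consonant of *hof* is /f/ (voiceless), it takes -zu, giving *hofzu*.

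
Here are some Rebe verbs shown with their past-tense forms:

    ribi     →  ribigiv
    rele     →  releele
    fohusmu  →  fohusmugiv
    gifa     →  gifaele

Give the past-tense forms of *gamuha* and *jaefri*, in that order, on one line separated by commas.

gamuhaele, jaefrigiv

The pattern is height harmony: -giv when the last vowel of the stem is a high vowel (*ribi*, *fohusmu*); -ele when the last vowel of the stem is a non-high vowel (*rele*, *gifa*).
*gamuha*: last vowel = /a/, a non-high vowel → -ele → *gamuhaele*.
*jaefri* — last vowel /i/ (a high vowel) → -giv → *jaefrigiv*.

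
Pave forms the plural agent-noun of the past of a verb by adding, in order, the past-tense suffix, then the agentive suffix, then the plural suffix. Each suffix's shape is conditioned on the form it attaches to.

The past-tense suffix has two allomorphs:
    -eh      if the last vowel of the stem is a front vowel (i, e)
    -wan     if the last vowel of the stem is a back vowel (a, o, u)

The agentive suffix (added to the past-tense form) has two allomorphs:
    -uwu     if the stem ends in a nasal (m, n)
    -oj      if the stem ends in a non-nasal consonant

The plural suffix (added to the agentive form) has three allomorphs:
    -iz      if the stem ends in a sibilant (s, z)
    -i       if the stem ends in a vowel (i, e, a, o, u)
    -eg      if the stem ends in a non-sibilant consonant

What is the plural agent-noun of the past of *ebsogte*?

ebsogteehojeg

The last vowel of *ebsogte* is /e/, which is a front vowel, so the past-tense suffix is -eh, giving *ebsogteeh*.
The final consonant of the past-tense form *ebsogteeh* is /h/, which is non-nasal, so the agentive suffix is -oj, giving *ebsogteehoj*.
The final sound of the agentive form *ebsogteehoj* is /j/, which is a non-sibilant consonant, so the plural suffix is -eg, giving *ebsogteehojeg*.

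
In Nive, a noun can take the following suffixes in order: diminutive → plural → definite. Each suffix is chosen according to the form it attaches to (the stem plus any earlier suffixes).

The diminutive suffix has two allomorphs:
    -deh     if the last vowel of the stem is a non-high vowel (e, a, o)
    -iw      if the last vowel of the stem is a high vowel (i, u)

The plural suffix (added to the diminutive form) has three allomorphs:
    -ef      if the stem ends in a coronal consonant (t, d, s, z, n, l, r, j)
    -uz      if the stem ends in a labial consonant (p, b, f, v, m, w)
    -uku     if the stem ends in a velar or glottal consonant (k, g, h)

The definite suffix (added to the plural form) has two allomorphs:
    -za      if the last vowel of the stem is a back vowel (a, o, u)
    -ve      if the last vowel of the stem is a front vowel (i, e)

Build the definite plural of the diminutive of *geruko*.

The last vowel of *geruko* is /o/, which is a non-high vowel, so the diminutive suffix is -deh, giving *gerukodeh*.
The diminutive form *gerukodeh*: final consonant = /h/, velar/glottal → -uku → *gerukodehuku*.
The plural form *gerukodehuku*: last vowel = /u/, a back vowel → -za → *gerukodehukuza*.

gerukodehukuza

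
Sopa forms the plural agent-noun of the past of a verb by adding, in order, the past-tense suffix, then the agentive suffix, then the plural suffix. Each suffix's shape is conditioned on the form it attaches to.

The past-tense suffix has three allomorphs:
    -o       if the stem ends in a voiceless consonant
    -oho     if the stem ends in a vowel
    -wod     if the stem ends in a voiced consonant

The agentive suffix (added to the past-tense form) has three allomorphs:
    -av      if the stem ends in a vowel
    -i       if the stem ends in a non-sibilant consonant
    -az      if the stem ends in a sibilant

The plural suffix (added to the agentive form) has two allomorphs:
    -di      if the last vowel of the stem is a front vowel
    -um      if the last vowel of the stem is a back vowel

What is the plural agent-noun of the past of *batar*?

*batar* — final sound /r/ (a voiced consonant) → -wod → *batarwod*.
The final sound of the past-tense form *batarwod* is /d/, which is a non-sibilant consonant, so the agentive suffix is -i, giving *batarwodi*.
The agentive form *batarwodi*: last vowel = /i/, a front vowel → -di → *batarwodidi*.

batarwodidi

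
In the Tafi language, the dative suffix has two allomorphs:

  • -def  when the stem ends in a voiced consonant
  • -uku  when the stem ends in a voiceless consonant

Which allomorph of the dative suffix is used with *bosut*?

The final consonant of *bosut* is /t/, which is voiceless, so the suffix is -uku.

-uku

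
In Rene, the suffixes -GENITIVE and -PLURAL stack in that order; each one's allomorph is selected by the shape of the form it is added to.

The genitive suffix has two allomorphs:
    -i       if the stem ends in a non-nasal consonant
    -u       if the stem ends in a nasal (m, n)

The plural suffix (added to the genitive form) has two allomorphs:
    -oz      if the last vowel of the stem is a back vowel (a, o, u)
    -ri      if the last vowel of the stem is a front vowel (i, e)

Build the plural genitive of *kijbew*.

kijbewiri

*kijbew*: final consonant = /w/, non-nasal → -i → *kijbewi*.
Since the last vowel of the genitive form *kijbewi* is /i/ (a front vowel), it takes -ri, giving *kijbewiri*.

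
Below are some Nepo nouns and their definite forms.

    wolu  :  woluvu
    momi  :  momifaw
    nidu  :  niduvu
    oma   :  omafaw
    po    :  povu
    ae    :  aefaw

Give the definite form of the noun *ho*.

hovu

Looking at the last vowel of each stem: -vu when the last vowel of the stem is a rounded vowel (*wolu*, *nidu*, *po*); -faw when the last vowel of the stem is an unrounded vowel (*momi*, *oma*, *ae*).
*ho* — last vowel /o/ (a rounded vowel) → -vu → *hovu*.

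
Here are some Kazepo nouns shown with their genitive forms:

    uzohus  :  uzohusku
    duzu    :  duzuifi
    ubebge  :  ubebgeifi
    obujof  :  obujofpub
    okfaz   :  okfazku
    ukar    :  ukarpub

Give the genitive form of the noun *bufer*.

The suffix is conditioned by the final sound: -ku when the stem ends in a sibilant (*uzohus*, *okfaz*); -pub when the stem ends in a non-sibilant consonant (*obujof*, *ukar*); -ifi when the stem ends in a vowel (*duzu*, *ubebge*).
The final sound of *bufer* is /r/, which is a non-sibilant consonant, so the suffix is -pub, giving *buferpub*.

buferpub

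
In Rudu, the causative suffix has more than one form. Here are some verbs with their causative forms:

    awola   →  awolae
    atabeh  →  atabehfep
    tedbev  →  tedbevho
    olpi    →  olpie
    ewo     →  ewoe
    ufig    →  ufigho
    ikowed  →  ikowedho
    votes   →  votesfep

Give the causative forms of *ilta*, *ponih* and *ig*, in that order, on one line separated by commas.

The suffix is conditioned by the final sound: -fep when the stem ends in a voiceless consonant (*atabeh*, *votes*); -ho when the stem ends in a voiced consonant (*tedbev*, *ufig*, *ikowed*); -e when the stem ends in a vowel (*awola*, *olpi*, *ewo*).
*ilta* — final sound /a/ (a vowel) → -e → *iltae*.
*ponih* — final sound /h/ (a voiceless consonant) → -fep → *ponihfep*.
Since the final sound of *ig* is /g/ (a voiced consonant), it takes -ho, giving *igho*.

iltae, ponihfep, igho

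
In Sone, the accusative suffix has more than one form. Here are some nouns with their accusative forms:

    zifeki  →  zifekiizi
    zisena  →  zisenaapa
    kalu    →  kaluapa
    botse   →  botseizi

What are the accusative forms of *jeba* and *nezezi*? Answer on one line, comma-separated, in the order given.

The pattern is front/back vowel harmony: -izi when the last vowel of the stem is a front vowel (*zifeki*, *botse*); -apa when the last vowel of the stem is a back vowel (*zisena*, *kalu*).
The last vowel of *jeba* is /a/, which is a back vowel, so the suffix is -apa, giving *jebaapa*.
Since the last vowel of *nezezi* is /i/ (a front vowel), it takes -izi, giving *nezeziizi*.

jebaapa, nezeziizi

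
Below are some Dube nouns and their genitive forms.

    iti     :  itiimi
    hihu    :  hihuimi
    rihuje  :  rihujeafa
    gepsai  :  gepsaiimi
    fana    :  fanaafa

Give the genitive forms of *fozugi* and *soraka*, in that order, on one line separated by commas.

fozugiimi, sorakaafa

Looking at the last vowel of each stem: -imi when the last vowel of the stem is a high vowel (*iti*, *hihu*, *gepsai*); -afa when the last vowel of the stem is a non-high vowel (*rihuje*, *fana*).
*fozugi*: last vowel = /i/, a high vowel → -imi → *fozugiimi*.
*soraka*: last vowel = /a/, a non-high vowel → -afa → *sorakaafa*.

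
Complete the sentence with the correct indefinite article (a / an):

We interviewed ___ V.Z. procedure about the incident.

a

The indefinite article is chosen by the initial *sound* of the following word, not its spelling.
The initialism *V.Z.* is read letter by letter; the first letter, V, is pronounced /viː/, which begins with a consonant sound.
So the article is *a*: We interviewed a V.Z. procedure about the incident.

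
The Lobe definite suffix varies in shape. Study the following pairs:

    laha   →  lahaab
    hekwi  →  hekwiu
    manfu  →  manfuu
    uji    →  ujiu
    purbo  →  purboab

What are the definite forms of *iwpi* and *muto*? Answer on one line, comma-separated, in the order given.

iwpiu, mutoab

Looking at the last vowel of each stem: -u when the last vowel of the stem is a high vowel (*hekwi*, *manfu*, *uji*); -ab when the last vowel of the stem is a non-high vowel (*laha*, *purbo*).
Since the last vowel of *iwpi* is /i/ (a high vowel), it takes -u, giving *iwpiu*.
*muto*: last vowel = /o/, a non-high vowel → -ab → *mutoab*.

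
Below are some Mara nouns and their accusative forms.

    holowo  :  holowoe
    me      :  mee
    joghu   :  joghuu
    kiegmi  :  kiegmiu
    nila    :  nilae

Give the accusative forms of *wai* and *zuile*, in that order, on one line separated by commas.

The suffix is conditioned by the last vowel: -u when the last vowel of the stem is a high vowel (*joghu*, *kiegmi*); -e when the last vowel of the stem is a non-high vowel (*holowo*, *me*, *nila*).
The last vowel of *wai* is /i/, which is a high vowel, so the suffix is -u, giving *waiu*.
Since the last vowel of *zuile* is /e/ (a non-high vowel), it takes -e, giving *zuilee*.

waiu, zuilee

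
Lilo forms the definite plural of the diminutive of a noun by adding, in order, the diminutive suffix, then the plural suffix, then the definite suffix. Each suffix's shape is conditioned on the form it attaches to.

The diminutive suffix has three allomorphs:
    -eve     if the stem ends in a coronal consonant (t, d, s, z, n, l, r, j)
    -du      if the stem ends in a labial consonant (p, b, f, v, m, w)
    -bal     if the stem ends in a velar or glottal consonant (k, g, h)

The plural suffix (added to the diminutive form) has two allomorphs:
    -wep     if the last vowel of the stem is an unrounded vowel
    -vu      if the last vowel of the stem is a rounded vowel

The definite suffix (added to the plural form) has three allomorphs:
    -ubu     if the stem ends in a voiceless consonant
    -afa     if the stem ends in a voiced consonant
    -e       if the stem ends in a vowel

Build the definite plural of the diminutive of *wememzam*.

The final consonant of *wememzam* is /m/, which is labial, so the diminutive suffix is -du, giving *wememzamdu*.
The diminutive form *wememzamdu*: last vowel = /u/, a rounded vowel → -vu → *wememzamduvu*.
The final sound of the plural form *wememzamduvu* is /u/, which is a vowel, so the definite suffix is -e, giving *wememzamduvue*.

wememzamduvue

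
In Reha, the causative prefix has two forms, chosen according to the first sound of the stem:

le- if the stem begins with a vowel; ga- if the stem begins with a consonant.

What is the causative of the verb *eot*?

leeot

*eot*: first sound = /e/, a vowel → le- → *leeot*.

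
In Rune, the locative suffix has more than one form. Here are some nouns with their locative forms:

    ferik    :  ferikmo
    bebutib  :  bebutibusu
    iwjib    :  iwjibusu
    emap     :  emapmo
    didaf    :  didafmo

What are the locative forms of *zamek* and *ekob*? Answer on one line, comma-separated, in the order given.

The suffix is conditioned by the final consonant: -mo when the stem ends in a voiceless consonant (*ferik*, *emap*, *didaf*); -usu when the stem ends in a voiced consonant (*bebutib*, *iwjib*).
*zamek* — final consonant /k/ (voiceless) → -mo → *zamekmo*.
Since the final consonant of *ekob* is /b/ (voiced), it takes -usu, giving *ekobusu*.

zamekmo, ekobusu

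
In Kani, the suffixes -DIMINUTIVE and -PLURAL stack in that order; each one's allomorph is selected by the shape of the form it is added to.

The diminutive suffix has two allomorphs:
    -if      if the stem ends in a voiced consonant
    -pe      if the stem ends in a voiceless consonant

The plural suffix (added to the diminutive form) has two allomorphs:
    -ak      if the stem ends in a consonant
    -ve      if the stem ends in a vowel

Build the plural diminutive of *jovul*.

The final consonant of *jovul* is /l/, which is voiced, so the diminutive suffix is -if, giving *jovulif*.
The diminutive form *jovulif* — final sound /f/ (a consonant) → -ak → *jovulifak*.

jovulifak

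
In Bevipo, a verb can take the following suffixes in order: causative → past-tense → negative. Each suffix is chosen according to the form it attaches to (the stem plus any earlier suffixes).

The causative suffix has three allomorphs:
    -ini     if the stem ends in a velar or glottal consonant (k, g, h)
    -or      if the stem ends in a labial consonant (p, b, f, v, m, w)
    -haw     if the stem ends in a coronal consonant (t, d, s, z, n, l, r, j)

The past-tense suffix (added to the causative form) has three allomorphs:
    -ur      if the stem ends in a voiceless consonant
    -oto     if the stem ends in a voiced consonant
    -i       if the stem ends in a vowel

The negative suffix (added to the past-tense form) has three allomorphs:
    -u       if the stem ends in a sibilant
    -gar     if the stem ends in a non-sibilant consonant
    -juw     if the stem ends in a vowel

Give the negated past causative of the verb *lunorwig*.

lunorwiginiijuw

*lunorwig*: final consonant = /g/, velar/glottal → -ini → *lunorwigini*.
The causative form *lunorwigini* — final sound /i/ (a vowel) → -i → *lunorwiginii*.
The past-tense form *lunorwiginii*: final sound = /i/, a vowel → -juw → *lunorwiginiijuw*.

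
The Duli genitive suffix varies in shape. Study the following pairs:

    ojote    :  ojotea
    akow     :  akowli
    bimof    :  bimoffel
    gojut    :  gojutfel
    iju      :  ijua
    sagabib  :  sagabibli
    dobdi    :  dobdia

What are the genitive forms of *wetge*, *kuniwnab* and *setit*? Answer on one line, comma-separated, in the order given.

The suffix is conditioned by the final sound: -fel when the stem ends in a voiceless consonant (*bimof*, *gojut*); -li when the stem ends in a voiced consonant (*akow*, *sagabib*); -a when the stem ends in a vowel (*ojote*, *iju*, *dobdi*).
*wetge*: final sound = /e/, a vowel → -a → *wetgea*.
The final sound of *kuniwnab* is /b/, which is a voiced consonant, so the suffix is -li, giving *kuniwnabli*.
*setit*: final sound = /t/, a voiceless consonant → -fel → *setitfel*.

wetgea, kuniwnabli, setitfel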